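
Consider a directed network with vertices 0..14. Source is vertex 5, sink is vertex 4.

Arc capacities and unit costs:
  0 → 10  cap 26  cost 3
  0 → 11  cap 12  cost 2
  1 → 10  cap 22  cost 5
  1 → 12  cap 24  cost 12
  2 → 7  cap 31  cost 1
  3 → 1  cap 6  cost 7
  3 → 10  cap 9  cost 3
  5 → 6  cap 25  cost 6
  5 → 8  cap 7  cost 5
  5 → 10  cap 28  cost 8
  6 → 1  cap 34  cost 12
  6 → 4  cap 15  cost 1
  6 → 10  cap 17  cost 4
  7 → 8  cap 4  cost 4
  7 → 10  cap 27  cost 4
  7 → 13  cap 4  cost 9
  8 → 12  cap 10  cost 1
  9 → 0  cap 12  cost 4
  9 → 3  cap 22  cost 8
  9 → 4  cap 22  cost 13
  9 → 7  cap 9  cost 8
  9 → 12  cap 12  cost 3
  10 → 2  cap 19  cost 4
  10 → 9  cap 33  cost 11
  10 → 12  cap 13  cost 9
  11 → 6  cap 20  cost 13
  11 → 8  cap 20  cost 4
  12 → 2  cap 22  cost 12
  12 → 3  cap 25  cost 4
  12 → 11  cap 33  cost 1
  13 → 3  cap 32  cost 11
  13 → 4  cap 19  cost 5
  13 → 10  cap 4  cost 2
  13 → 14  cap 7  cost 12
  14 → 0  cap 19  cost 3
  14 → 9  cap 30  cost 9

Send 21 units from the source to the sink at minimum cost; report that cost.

Minimum cost for 21 units: 277

shortest-cost path #1: 5→6→4 push 15 @ unit cost 7 (adds 105)
shortest-cost path #2: 5→10→2→7→13→4 push 4 @ unit cost 27 (adds 108)
shortest-cost path #3: 5→10→9→4 push 2 @ unit cost 32 (adds 64)
total cost = 277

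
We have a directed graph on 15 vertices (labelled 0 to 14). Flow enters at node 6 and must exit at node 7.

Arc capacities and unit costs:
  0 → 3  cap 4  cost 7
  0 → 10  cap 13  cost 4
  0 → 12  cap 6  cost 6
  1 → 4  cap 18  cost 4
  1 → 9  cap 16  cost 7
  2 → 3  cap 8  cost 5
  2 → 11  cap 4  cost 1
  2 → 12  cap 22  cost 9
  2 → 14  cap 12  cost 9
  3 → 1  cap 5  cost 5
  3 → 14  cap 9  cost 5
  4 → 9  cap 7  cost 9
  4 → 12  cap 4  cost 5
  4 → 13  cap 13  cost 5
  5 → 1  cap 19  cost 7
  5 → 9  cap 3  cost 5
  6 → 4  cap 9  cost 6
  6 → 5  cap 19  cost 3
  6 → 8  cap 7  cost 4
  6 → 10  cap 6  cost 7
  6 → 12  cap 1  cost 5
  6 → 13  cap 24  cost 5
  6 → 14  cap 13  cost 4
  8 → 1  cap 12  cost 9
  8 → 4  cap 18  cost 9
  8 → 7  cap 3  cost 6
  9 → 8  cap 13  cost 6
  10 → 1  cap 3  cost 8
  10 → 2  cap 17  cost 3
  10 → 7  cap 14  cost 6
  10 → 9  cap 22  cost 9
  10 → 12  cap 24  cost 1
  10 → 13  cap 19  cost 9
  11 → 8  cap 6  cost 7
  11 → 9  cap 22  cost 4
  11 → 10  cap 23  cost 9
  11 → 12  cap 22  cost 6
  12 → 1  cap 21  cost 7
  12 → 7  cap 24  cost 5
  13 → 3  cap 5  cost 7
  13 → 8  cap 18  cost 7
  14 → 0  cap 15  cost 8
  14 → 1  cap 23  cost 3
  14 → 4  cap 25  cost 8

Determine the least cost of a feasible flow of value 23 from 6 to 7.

shortest-cost path #1: 6→8→7 push 3 @ unit cost 10 (adds 30)
shortest-cost path #2: 6→12→7 push 1 @ unit cost 10 (adds 10)
shortest-cost path #3: 6→10→7 push 6 @ unit cost 13 (adds 78)
shortest-cost path #4: 6→4→12→7 push 4 @ unit cost 16 (adds 64)
shortest-cost path #5: 6→14→0→10→7 push 8 @ unit cost 22 (adds 176)
shortest-cost path #6: 6→14→0→10→12→7 push 1 @ unit cost 22 (adds 22)
total cost = 380

Minimum cost for 23 units: 380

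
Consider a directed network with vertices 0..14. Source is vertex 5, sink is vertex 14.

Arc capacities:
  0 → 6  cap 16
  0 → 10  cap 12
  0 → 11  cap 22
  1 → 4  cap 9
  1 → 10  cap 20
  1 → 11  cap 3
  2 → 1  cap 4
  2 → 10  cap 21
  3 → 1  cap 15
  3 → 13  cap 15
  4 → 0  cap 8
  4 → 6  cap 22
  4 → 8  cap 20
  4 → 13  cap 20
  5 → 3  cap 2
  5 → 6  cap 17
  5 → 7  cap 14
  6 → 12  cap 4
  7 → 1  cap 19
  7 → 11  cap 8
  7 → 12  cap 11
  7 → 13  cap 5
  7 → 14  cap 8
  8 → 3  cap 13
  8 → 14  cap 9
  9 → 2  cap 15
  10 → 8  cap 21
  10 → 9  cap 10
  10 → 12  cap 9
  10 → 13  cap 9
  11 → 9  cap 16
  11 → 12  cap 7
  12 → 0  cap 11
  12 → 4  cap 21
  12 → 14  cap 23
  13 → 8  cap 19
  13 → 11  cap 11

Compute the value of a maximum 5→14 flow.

augment #1: 5→7→14 bottleneck 8, total now 8
augment #2: 5→6→12→14 bottleneck 4, total now 12
augment #3: 5→7→12→14 bottleneck 6, total now 18
augment #4: 5→3→13→8→14 bottleneck 2, total now 20

Maximum flow value: 20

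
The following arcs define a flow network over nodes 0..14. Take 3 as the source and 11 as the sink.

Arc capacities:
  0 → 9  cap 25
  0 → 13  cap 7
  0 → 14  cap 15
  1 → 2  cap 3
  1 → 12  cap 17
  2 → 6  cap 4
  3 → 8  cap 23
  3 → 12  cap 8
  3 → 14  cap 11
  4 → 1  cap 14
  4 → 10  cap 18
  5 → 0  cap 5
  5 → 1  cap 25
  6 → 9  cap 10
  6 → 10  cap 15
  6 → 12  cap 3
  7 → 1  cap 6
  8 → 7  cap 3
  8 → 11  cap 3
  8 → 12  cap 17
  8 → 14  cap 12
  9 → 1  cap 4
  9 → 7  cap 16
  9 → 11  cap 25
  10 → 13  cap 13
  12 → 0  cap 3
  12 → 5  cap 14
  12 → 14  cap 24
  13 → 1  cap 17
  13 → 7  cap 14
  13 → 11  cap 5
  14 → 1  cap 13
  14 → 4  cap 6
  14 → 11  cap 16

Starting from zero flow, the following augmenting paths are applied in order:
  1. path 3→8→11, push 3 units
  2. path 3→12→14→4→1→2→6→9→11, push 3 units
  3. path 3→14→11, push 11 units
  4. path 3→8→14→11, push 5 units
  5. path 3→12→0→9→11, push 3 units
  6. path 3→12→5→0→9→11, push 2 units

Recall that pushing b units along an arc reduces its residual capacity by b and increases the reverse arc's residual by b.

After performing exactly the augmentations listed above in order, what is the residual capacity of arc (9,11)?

after path 1 (3→8→11, push 3): res(9,11)=25
after path 2 (3→12→14→4→1→2→6→9→11, push 3): res(9,11)=22
after path 3 (3→14→11, push 11): res(9,11)=22
after path 4 (3→8→14→11, push 5): res(9,11)=22
after path 5 (3→12→0→9→11, push 3): res(9,11)=19
after path 6 (3→12→5→0→9→11, push 2): res(9,11)=17

Residual capacity of (9,11): 17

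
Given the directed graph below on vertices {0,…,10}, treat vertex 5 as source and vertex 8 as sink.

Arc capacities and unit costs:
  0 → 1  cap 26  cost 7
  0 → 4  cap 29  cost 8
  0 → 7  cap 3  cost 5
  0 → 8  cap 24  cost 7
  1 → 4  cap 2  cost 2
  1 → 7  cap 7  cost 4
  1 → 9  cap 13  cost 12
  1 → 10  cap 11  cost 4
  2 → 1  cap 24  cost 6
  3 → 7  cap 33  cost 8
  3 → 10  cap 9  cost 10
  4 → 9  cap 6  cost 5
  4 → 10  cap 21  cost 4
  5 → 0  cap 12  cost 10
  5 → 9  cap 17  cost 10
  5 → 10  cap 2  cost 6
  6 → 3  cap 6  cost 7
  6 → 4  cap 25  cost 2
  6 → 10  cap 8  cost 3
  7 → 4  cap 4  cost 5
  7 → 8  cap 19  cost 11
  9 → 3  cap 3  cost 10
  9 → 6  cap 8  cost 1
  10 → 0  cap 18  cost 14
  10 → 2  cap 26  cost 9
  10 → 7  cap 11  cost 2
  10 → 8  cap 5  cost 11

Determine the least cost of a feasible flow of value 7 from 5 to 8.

Minimum cost for 7 units: 119

shortest-cost path #1: 5→10→8 push 2 @ unit cost 17 (adds 34)
shortest-cost path #2: 5→0→8 push 5 @ unit cost 17 (adds 85)
total cost = 119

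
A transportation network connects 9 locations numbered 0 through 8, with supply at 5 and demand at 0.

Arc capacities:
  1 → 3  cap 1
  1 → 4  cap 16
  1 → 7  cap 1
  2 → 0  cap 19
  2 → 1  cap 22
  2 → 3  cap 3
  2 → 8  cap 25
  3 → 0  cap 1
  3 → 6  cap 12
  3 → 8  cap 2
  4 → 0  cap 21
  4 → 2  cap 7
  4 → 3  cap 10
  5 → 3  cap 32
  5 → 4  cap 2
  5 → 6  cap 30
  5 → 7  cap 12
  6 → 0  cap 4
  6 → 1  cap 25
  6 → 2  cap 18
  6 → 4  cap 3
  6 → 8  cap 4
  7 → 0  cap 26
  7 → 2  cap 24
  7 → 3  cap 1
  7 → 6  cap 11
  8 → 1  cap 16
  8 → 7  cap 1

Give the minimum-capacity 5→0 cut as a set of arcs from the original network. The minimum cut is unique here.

Min-cut arcs: {(1,4), (1,7), (3,0), (5,4), (5,7), (6,0), (6,2), (6,4), (8,7)} (total capacity 58)

augment #1: 5→3→0 push 1
augment #2: 5→4→0 push 2
augment #3: 5→6→0 push 4
augment #4: 5→7→0 push 12
augment #5: 5→6→2→0 push 18
augment #6: 5→6→4→0 push 3
augment #7: 5→3→8→7→0 push 1
augment #8: 5→6→1→4→0 push 5
augment #9: 5→3→6→1→4→0 push 11
augment #10: 5→3→6→1→7→0 push 1
max flow = 58; residual-reachable set from 5 gives S-side
cut edges (S→T): {(1,4), (1,7), (3,0), (5,4), (5,7), (6,0), (6,2), (6,4), (8,7)} total cap 58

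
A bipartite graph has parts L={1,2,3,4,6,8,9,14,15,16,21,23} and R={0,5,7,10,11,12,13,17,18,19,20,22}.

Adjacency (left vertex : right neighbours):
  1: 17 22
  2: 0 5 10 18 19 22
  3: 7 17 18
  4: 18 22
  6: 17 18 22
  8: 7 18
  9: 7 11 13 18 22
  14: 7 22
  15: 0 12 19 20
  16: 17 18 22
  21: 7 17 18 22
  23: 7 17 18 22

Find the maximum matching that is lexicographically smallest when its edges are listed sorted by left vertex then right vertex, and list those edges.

|M| = 7 (so the lex-smallest maximum matching has 7 edges)
process left vertices in ascending order; for each, take the smallest-labelled available neighbour that still permits 7 edges overall, or leave it unmatched if none does
lex-smallest matching: {1-17, 2-0, 3-7, 4-18, 6-22, 9-11, 15-12}

Lex-smallest maximum matching: {(1,17), (2,0), (3,7), (4,18), (6,22), (9,11), (15,12)}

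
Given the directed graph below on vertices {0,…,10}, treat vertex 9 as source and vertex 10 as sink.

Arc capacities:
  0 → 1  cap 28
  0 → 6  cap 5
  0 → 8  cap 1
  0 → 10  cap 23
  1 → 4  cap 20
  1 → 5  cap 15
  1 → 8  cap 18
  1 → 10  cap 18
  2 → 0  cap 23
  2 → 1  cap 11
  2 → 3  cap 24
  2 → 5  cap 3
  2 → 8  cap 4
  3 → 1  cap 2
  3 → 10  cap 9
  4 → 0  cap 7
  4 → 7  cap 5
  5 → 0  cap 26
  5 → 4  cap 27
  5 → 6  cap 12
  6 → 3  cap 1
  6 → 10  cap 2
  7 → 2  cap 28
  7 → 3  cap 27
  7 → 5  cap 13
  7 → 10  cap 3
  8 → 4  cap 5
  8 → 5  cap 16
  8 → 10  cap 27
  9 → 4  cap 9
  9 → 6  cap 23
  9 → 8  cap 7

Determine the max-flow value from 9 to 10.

Maximum flow value: 19

augment #1: 9→6→10 bottleneck 2, total now 2
augment #2: 9→8→10 bottleneck 7, total now 9
augment #3: 9→4→0→10 bottleneck 7, total now 16
augment #4: 9→4→7→10 bottleneck 2, total now 18
augment #5: 9→6→3→10 bottleneck 1, total now 19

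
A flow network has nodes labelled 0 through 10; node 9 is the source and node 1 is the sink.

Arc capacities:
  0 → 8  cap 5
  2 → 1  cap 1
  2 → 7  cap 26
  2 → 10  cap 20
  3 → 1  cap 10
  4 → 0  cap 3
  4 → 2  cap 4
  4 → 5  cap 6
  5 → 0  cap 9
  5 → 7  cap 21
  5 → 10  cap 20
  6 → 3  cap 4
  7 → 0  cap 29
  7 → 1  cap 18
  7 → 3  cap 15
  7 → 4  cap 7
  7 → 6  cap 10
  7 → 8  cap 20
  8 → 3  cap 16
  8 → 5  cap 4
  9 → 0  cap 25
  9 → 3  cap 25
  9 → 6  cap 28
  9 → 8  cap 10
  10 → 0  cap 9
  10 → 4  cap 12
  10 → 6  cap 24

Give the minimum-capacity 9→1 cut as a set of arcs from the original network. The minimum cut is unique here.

augment #1: 9→3→1 push 10
augment #2: 9→8→5→7→1 push 4
max flow = 14; residual-reachable set from 9 gives S-side
cut edges (S→T): {(3,1), (8,5)} total cap 14

Min-cut arcs: {(3,1), (8,5)} (total capacity 14)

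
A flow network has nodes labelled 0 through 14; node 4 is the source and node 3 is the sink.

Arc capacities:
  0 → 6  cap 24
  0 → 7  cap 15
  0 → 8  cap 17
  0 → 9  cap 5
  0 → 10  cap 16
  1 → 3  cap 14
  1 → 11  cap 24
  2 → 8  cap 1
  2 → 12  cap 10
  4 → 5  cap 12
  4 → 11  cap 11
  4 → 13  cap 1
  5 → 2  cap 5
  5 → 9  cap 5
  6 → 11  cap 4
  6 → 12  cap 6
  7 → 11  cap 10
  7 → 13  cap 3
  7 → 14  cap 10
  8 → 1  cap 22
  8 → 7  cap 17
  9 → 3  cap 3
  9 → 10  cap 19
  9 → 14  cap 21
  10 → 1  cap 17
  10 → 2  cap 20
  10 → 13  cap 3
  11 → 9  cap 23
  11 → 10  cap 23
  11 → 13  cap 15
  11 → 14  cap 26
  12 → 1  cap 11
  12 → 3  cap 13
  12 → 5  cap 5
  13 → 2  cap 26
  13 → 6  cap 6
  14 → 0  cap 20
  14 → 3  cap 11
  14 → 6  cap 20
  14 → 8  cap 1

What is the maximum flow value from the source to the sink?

Maximum flow value: 22

augment #1: 4→5→9→3 bottleneck 3, total now 3
augment #2: 4→11→14→3 bottleneck 11, total now 14
augment #3: 4→5→2→12→3 bottleneck 5, total now 19
augment #4: 4→13→2→12→3 bottleneck 1, total now 20
augment #5: 4→5→9→10→1→3 bottleneck 2, total now 22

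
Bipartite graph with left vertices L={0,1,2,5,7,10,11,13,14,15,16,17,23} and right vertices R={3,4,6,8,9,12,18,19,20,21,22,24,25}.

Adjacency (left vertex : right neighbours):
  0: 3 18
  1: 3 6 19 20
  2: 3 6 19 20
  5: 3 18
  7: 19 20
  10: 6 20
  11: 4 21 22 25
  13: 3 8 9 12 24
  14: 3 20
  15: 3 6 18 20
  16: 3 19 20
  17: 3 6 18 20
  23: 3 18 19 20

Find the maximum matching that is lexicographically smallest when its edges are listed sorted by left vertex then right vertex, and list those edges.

|M| = 7 (so the lex-smallest maximum matching has 7 edges)
process left vertices in ascending order; for each, take the smallest-labelled available neighbour that still permits 7 edges overall, or leave it unmatched if none does
lex-smallest matching: {0-3, 1-6, 2-19, 5-18, 7-20, 11-4, 13-8}

Lex-smallest maximum matching: {(0,3), (1,6), (2,19), (5,18), (7,20), (11,4), (13,8)}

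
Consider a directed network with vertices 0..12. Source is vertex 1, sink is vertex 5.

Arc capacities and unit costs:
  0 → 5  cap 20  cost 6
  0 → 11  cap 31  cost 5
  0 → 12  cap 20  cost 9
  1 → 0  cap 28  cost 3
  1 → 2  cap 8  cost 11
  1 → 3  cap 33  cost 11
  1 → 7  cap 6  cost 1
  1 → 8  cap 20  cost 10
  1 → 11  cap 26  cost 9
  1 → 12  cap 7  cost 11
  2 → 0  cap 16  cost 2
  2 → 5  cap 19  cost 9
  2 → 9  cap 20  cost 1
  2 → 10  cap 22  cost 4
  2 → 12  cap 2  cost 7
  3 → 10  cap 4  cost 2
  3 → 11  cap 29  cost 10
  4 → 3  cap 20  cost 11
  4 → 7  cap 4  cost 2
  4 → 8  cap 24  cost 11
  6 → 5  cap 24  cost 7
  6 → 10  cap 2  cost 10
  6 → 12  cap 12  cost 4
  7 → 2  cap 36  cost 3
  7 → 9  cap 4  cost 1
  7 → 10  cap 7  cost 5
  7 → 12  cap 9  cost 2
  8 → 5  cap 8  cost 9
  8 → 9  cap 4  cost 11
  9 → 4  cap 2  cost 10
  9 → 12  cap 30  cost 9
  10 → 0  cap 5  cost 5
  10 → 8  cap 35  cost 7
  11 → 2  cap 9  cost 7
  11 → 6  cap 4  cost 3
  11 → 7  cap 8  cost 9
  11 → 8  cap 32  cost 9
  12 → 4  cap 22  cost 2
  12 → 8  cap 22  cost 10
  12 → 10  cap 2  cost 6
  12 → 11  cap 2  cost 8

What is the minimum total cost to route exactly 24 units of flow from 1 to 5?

shortest-cost path #1: 1→0→5 push 20 @ unit cost 9 (adds 180)
shortest-cost path #2: 1→7→2→5 push 4 @ unit cost 13 (adds 52)
total cost = 232

Minimum cost for 24 units: 232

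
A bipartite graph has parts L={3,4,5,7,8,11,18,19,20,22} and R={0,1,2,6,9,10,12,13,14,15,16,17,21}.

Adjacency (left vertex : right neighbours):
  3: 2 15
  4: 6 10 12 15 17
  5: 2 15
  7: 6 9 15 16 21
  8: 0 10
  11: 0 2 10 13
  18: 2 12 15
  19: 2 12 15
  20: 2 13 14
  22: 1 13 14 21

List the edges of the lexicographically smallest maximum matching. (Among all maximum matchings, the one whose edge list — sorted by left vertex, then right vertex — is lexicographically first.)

Lex-smallest maximum matching: {(3,2), (4,6), (5,15), (7,9), (8,0), (11,10), (18,12), (20,13), (22,1)}

|M| = 9 (so the lex-smallest maximum matching has 9 edges)
process left vertices in ascending order; for each, take the smallest-labelled available neighbour that still permits 9 edges overall, or leave it unmatched if none does
lex-smallest matching: {3-2, 4-6, 5-15, 7-9, 8-0, 11-10, 18-12, 20-13, 22-1}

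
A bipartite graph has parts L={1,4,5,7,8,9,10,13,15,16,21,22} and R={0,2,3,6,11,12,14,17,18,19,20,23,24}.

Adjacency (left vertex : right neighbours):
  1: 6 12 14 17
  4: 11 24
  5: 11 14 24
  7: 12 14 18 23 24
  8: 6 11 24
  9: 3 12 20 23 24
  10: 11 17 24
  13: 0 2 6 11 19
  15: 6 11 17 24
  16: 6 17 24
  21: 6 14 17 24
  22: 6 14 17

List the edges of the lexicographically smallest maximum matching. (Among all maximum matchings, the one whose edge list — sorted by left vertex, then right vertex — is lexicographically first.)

Lex-smallest maximum matching: {(1,12), (4,11), (5,14), (7,18), (8,6), (9,3), (10,17), (13,0), (15,24)}

|M| = 9 (so the lex-smallest maximum matching has 9 edges)
process left vertices in ascending order; for each, take the smallest-labelled available neighbour that still permits 9 edges overall, or leave it unmatched if none does
lex-smallest matching: {1-12, 4-11, 5-14, 7-18, 8-6, 9-3, 10-17, 13-0, 15-24}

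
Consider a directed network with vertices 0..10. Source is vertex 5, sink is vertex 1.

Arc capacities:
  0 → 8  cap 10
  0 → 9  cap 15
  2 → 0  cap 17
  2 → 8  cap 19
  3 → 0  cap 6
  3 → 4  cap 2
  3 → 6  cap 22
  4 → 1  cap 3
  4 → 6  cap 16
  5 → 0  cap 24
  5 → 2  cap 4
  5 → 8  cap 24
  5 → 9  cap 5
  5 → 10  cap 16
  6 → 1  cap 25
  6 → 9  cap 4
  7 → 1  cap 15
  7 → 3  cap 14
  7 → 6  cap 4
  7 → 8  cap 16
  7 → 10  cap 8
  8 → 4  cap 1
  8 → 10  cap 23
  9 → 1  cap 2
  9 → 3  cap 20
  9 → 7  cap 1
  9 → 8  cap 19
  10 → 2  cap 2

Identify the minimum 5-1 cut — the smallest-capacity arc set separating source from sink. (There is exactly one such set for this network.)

augment #1: 5→9→1 push 2
augment #2: 5→8→4→1 push 1
augment #3: 5→9→7→1 push 1
augment #4: 5→9→3→4→1 push 2
augment #5: 5→0→9→3→6→1 push 15
max flow = 21; residual-reachable set from 5 gives S-side
cut edges (S→T): {(0,9), (5,9), (8,4)} total cap 21

Min-cut arcs: {(0,9), (5,9), (8,4)} (total capacity 21)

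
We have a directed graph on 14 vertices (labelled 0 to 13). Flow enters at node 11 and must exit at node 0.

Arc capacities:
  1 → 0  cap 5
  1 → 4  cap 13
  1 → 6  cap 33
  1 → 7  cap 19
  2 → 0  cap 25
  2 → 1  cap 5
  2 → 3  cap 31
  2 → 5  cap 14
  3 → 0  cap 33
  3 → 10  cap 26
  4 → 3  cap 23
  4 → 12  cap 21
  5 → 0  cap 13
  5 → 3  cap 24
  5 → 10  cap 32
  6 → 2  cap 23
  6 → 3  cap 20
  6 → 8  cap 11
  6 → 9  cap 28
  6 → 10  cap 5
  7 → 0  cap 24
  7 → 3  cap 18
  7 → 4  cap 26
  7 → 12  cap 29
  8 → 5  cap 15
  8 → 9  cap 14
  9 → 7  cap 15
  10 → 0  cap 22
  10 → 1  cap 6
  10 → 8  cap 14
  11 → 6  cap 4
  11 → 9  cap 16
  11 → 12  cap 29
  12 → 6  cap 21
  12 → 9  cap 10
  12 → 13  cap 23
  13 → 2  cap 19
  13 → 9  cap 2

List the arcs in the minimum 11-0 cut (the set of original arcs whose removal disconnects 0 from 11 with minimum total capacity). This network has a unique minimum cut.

Min-cut arcs: {(9,7), (11,6), (11,12)} (total capacity 48)

augment #1: 11→6→2→0 push 4
augment #2: 11→9→7→0 push 15
augment #3: 11→12→6→2→0 push 19
augment #4: 11→12→6→3→0 push 2
augment #5: 11→12→13→2→0 push 2
augment #6: 11→12→13→2→1→0 push 5
augment #7: 11→12→13→2→3→0 push 1
max flow = 48; residual-reachable set from 11 gives S-side
cut edges (S→T): {(9,7), (11,6), (11,12)} total cap 48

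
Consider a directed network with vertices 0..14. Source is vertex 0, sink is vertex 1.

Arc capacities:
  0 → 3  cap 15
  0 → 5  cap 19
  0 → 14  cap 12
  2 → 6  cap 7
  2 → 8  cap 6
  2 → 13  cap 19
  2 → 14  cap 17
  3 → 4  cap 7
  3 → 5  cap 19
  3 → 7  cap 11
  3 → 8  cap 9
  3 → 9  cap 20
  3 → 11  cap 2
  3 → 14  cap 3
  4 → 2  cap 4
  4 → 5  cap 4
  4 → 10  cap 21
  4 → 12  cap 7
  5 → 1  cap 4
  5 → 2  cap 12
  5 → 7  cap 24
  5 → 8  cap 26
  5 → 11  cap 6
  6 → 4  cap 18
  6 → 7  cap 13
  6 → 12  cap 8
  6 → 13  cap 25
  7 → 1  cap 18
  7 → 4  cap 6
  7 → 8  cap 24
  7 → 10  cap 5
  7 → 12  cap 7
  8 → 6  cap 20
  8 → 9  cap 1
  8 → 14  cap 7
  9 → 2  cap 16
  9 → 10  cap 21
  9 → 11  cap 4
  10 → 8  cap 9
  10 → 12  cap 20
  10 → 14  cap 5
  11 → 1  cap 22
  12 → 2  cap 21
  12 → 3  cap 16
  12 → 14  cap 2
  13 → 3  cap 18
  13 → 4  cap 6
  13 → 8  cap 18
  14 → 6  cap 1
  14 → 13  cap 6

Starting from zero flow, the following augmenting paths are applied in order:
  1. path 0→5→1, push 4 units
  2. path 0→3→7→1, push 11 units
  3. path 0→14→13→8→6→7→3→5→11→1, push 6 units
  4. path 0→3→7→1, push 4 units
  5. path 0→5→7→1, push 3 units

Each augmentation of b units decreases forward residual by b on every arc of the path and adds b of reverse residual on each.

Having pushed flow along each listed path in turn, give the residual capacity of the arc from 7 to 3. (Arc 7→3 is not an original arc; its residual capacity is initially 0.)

after path 1 (0→5→1, push 4): res(7,3)=0
after path 2 (0→3→7→1, push 11): res(7,3)=11
after path 3 (0→14→13→8→6→7→3→5→11→1, push 6): res(7,3)=5
after path 4 (0→3→7→1, push 4): res(7,3)=9
after path 5 (0→5→7→1, push 3): res(7,3)=9

Residual capacity of (7,3): 9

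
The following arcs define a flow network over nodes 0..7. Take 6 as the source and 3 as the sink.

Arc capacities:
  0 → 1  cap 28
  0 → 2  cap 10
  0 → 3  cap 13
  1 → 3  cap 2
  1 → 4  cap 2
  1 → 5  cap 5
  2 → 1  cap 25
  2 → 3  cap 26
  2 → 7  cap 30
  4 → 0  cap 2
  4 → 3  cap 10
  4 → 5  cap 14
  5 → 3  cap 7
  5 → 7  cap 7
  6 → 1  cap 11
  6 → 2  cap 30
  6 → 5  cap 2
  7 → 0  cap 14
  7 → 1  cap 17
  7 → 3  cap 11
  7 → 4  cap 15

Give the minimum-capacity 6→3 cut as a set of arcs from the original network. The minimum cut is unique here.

Min-cut arcs: {(1,3), (1,4), (1,5), (6,2), (6,5)} (total capacity 41)

augment #1: 6→1→3 push 2
augment #2: 6→2→3 push 26
augment #3: 6→5→3 push 2
augment #4: 6→1→4→3 push 2
augment #5: 6→1→5→3 push 5
augment #6: 6→2→7→3 push 4
max flow = 41; residual-reachable set from 6 gives S-side
cut edges (S→T): {(1,3), (1,4), (1,5), (6,2), (6,5)} total cap 41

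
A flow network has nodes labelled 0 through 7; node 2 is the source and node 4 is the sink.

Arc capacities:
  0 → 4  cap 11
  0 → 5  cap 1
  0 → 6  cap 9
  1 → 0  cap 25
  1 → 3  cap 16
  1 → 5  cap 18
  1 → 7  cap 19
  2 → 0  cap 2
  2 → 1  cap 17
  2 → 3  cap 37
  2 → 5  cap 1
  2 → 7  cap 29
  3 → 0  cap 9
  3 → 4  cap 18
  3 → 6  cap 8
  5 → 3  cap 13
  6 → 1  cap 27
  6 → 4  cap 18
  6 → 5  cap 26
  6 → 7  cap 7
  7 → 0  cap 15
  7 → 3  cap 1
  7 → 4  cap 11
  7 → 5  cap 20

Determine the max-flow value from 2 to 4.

augment #1: 2→0→4 bottleneck 2, total now 2
augment #2: 2→3→4 bottleneck 18, total now 20
augment #3: 2→7→4 bottleneck 11, total now 31
augment #4: 2→1→0→4 bottleneck 9, total now 40
augment #5: 2→3→6→4 bottleneck 8, total now 48
augment #6: 2→1→0→6→4 bottleneck 8, total now 56
augment #7: 2→3→0→6→4 bottleneck 1, total now 57

Maximum flow value: 57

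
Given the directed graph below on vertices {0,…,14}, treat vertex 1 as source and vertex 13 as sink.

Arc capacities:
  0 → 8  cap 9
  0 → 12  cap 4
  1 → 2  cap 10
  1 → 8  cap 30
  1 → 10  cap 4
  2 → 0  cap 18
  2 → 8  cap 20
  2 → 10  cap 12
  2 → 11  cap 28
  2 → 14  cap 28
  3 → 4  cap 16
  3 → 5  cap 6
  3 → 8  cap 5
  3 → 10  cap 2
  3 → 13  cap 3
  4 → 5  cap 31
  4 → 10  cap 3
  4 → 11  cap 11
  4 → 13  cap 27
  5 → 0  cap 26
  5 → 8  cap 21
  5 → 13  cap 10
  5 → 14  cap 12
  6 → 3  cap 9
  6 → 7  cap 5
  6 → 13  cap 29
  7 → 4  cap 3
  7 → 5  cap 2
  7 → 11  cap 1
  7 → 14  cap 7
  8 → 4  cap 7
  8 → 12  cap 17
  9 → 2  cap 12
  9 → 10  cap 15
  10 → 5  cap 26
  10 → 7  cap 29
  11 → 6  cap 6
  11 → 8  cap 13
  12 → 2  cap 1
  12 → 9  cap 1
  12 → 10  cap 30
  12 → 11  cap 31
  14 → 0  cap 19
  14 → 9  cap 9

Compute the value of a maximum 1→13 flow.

Maximum flow value: 26

augment #1: 1→8→4→13 bottleneck 7, total now 7
augment #2: 1→10→5→13 bottleneck 4, total now 11
augment #3: 1→2→10→5→13 bottleneck 6, total now 17
augment #4: 1→2→11→6→13 bottleneck 4, total now 21
augment #5: 1→8→12→11→6→13 bottleneck 2, total now 23
augment #6: 1→8→12→10→7→4→13 bottleneck 3, total now 26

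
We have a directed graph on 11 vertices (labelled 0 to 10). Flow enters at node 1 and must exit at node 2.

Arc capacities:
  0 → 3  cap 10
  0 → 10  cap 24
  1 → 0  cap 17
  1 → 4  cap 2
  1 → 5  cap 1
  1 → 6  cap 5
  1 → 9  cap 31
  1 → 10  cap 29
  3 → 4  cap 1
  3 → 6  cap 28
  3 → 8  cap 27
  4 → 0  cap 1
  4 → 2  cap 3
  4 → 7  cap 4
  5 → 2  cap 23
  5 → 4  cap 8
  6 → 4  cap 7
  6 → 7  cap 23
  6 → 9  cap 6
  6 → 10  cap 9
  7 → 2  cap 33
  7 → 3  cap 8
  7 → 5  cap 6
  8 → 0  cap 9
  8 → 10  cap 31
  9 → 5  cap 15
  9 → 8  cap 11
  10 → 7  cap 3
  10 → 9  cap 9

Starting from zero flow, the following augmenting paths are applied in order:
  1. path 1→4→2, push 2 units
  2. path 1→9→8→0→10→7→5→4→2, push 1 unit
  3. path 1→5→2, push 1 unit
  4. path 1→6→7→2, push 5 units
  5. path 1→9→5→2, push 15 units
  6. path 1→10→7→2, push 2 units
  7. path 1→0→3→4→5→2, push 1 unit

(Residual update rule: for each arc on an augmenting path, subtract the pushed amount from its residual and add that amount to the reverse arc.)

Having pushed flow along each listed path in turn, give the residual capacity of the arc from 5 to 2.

after path 1 (1→4→2, push 2): res(5,2)=23
after path 2 (1→9→8→0→10→7→5→4→2, push 1): res(5,2)=23
after path 3 (1→5→2, push 1): res(5,2)=22
after path 4 (1→6→7→2, push 5): res(5,2)=22
after path 5 (1→9→5→2, push 15): res(5,2)=7
after path 6 (1→10→7→2, push 2): res(5,2)=7
after path 7 (1→0→3→4→5→2, push 1): res(5,2)=6

Residual capacity of (5,2): 6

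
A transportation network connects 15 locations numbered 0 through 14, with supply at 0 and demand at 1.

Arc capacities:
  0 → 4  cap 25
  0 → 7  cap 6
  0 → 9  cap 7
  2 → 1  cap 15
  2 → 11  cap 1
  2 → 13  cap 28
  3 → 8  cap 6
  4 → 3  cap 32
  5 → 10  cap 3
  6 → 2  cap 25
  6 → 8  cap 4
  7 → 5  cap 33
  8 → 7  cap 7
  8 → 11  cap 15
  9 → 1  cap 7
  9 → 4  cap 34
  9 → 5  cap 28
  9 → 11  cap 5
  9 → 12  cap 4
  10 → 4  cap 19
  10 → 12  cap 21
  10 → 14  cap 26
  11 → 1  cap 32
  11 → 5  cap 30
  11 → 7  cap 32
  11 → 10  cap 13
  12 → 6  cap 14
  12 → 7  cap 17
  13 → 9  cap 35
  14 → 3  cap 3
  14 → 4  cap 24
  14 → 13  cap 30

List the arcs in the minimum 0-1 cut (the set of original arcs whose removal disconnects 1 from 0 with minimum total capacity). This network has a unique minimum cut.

augment #1: 0→9→1 push 7
augment #2: 0→4→3→8→11→1 push 6
augment #3: 0→7→5→10→12→6→2→1 push 3
max flow = 16; residual-reachable set from 0 gives S-side
cut edges (S→T): {(0,9), (3,8), (5,10)} total cap 16

Min-cut arcs: {(0,9), (3,8), (5,10)} (total capacity 16)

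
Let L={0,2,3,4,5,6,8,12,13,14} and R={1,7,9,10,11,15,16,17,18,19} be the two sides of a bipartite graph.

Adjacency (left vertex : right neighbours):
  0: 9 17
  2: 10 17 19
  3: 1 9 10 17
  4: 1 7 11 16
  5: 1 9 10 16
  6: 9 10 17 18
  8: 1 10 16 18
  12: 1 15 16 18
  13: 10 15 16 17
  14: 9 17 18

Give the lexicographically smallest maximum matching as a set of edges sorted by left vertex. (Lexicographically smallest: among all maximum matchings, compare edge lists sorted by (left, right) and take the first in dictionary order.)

Lex-smallest maximum matching: {(0,9), (2,19), (3,1), (4,7), (5,10), (6,17), (8,16), (12,15), (14,18)}

|M| = 9 (so the lex-smallest maximum matching has 9 edges)
process left vertices in ascending order; for each, take the smallest-labelled available neighbour that still permits 9 edges overall, or leave it unmatched if none does
lex-smallest matching: {0-9, 2-19, 3-1, 4-7, 5-10, 6-17, 8-16, 12-15, 14-18}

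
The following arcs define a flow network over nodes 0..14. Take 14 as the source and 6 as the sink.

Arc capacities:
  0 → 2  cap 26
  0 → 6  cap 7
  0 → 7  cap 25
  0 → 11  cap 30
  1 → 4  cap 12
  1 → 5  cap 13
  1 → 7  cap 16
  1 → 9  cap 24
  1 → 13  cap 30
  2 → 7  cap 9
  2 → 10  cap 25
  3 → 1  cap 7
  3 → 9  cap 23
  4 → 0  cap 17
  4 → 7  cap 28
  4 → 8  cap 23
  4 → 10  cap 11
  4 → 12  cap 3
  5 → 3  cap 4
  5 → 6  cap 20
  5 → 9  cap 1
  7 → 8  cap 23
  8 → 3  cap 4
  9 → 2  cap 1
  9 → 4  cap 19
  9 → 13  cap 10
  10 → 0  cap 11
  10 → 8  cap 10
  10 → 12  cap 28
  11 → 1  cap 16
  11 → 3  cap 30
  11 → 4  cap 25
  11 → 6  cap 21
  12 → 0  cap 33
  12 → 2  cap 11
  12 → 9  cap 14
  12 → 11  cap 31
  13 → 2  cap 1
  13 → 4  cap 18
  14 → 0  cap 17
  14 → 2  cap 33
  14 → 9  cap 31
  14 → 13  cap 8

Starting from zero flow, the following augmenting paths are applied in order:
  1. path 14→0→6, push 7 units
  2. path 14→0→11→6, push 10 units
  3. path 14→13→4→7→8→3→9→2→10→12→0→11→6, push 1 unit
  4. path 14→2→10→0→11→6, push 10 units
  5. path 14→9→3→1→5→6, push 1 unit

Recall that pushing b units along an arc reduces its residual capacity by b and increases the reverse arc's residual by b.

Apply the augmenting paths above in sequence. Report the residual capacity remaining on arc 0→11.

after path 1 (14→0→6, push 7): res(0,11)=30
after path 2 (14→0→11→6, push 10): res(0,11)=20
after path 3 (14→13→4→7→8→3→9→2→10→12→0→11→6, push 1): res(0,11)=19
after path 4 (14→2→10→0→11→6, push 10): res(0,11)=9
after path 5 (14→9→3→1→5→6, push 1): res(0,11)=9

Residual capacity of (0,11): 9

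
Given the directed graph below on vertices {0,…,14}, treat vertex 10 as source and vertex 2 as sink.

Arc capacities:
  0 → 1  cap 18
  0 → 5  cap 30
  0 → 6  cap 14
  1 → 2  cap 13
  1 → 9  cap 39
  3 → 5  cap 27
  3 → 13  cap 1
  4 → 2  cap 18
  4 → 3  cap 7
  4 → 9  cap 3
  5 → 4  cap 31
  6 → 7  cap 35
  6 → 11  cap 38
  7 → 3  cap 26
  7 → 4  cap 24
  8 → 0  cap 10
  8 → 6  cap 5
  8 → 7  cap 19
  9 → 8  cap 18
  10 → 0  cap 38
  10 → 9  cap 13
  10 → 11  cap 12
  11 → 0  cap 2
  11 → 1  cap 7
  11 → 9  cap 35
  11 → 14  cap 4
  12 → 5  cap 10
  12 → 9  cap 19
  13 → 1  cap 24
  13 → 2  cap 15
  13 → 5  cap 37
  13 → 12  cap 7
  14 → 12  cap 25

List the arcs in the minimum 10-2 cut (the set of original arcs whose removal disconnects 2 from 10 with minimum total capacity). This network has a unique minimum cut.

augment #1: 10→0→1→2 push 13
augment #2: 10→0→5→4→2 push 18
augment #3: 10→0→5→4→3→13→2 push 1
max flow = 32; residual-reachable set from 10 gives S-side
cut edges (S→T): {(1,2), (3,13), (4,2)} total cap 32

Min-cut arcs: {(1,2), (3,13), (4,2)} (total capacity 32)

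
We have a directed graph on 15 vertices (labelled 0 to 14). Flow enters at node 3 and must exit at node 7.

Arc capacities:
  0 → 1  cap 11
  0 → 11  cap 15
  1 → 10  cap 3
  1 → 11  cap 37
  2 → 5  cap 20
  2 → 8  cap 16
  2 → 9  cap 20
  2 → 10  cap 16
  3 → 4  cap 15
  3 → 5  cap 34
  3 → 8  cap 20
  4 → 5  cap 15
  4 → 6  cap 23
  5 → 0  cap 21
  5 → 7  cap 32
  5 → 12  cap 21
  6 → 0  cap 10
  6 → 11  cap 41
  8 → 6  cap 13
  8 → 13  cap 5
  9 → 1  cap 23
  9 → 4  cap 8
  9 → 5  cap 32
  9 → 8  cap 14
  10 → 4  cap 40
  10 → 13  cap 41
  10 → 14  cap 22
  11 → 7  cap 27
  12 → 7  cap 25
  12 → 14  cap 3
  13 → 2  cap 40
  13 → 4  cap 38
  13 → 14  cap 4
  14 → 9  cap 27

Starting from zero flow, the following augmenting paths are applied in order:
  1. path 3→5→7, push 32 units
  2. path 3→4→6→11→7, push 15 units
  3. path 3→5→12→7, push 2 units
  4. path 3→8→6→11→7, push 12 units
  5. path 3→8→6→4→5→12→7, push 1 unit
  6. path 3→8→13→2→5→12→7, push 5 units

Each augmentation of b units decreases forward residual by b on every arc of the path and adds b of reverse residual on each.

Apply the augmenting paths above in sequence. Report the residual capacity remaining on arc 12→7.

Residual capacity of (12,7): 17

after path 1 (3→5→7, push 32): res(12,7)=25
after path 2 (3→4→6→11→7, push 15): res(12,7)=25
after path 3 (3→5→12→7, push 2): res(12,7)=23
after path 4 (3→8→6→11→7, push 12): res(12,7)=23
after path 5 (3→8→6→4→5→12→7, push 1): res(12,7)=22
after path 6 (3→8→13→2→5→12→7, push 5): res(12,7)=17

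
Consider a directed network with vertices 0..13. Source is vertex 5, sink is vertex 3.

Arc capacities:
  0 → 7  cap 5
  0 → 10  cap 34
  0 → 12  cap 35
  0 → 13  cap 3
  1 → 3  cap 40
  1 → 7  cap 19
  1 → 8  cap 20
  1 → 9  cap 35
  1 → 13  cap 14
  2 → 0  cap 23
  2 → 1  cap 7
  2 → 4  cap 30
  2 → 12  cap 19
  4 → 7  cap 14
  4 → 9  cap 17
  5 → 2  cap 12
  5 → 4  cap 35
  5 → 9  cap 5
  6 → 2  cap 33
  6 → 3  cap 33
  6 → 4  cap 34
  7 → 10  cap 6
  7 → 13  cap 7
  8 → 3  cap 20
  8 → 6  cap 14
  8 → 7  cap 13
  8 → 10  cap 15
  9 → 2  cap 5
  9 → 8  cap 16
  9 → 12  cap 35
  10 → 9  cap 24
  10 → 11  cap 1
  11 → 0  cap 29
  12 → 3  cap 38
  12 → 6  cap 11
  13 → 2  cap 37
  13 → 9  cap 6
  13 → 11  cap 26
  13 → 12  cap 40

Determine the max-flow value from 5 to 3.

augment #1: 5→2→1→3 bottleneck 7, total now 7
augment #2: 5→2→12→3 bottleneck 5, total now 12
augment #3: 5→9→8→3 bottleneck 5, total now 17
augment #4: 5→4→9→8→3 bottleneck 11, total now 28
augment #5: 5→4→9→12→3 bottleneck 6, total now 34
augment #6: 5→4→7→13→12→3 bottleneck 7, total now 41
augment #7: 5→4→7→10→9→12→3 bottleneck 6, total now 47

Maximum flow value: 47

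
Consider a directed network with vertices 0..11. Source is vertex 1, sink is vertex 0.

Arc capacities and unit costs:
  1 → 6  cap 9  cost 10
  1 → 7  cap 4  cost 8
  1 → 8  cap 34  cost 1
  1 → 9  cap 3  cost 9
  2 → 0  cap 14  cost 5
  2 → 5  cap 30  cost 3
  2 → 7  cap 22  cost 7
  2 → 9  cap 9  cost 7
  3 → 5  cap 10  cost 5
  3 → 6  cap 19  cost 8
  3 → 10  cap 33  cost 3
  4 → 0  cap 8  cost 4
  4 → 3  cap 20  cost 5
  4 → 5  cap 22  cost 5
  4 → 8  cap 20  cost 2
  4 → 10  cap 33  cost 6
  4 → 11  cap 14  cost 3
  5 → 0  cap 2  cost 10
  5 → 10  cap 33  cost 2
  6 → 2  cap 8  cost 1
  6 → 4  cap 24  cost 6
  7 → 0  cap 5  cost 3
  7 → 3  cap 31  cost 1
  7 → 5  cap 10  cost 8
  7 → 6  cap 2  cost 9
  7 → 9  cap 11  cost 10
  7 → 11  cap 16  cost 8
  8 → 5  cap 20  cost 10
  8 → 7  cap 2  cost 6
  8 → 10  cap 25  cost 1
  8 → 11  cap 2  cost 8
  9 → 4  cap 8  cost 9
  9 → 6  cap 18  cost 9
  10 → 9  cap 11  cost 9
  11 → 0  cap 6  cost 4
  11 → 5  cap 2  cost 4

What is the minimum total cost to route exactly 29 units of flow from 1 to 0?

shortest-cost path #1: 1→8→7→0 push 2 @ unit cost 10 (adds 20)
shortest-cost path #2: 1→7→0 push 3 @ unit cost 11 (adds 33)
shortest-cost path #3: 1→8→11→0 push 2 @ unit cost 13 (adds 26)
shortest-cost path #4: 1→6→2→0 push 8 @ unit cost 16 (adds 128)
shortest-cost path #5: 1→7→11→0 push 1 @ unit cost 20 (adds 20)
shortest-cost path #6: 1→6→4→0 push 1 @ unit cost 20 (adds 20)
shortest-cost path #7: 1→8→5→0 push 2 @ unit cost 21 (adds 42)
shortest-cost path #8: 1→9→4→0 push 3 @ unit cost 22 (adds 66)
shortest-cost path #9: 1→8→10→9→4→0 push 4 @ unit cost 24 (adds 96)
shortest-cost path #10: 1→8→10→9→4→11→0 push 1 @ unit cost 27 (adds 27)
shortest-cost path #11: 1→8→10→9→6→4→11→0 push 2 @ unit cost 33 (adds 66)
total cost = 544

Minimum cost for 29 units: 544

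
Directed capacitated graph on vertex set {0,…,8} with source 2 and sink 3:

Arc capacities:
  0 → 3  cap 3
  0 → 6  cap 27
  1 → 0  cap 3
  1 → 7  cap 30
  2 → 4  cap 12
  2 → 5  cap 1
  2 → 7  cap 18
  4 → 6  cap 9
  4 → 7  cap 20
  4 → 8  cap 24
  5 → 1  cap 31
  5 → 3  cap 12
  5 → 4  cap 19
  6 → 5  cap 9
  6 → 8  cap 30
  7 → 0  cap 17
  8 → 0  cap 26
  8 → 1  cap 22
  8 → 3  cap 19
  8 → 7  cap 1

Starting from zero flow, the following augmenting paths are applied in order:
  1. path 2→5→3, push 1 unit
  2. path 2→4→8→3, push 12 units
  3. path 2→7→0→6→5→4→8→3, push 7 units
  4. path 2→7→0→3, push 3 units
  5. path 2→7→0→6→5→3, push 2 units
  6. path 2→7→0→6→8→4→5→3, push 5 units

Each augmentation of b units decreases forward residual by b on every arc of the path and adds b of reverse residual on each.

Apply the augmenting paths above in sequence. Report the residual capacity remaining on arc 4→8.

Residual capacity of (4,8): 10

after path 1 (2→5→3, push 1): res(4,8)=24
after path 2 (2→4→8→3, push 12): res(4,8)=12
after path 3 (2→7→0→6→5→4→8→3, push 7): res(4,8)=5
after path 4 (2→7→0→3, push 3): res(4,8)=5
after path 5 (2→7→0→6→5→3, push 2): res(4,8)=5
after path 6 (2→7→0→6→8→4→5→3, push 5): res(4,8)=10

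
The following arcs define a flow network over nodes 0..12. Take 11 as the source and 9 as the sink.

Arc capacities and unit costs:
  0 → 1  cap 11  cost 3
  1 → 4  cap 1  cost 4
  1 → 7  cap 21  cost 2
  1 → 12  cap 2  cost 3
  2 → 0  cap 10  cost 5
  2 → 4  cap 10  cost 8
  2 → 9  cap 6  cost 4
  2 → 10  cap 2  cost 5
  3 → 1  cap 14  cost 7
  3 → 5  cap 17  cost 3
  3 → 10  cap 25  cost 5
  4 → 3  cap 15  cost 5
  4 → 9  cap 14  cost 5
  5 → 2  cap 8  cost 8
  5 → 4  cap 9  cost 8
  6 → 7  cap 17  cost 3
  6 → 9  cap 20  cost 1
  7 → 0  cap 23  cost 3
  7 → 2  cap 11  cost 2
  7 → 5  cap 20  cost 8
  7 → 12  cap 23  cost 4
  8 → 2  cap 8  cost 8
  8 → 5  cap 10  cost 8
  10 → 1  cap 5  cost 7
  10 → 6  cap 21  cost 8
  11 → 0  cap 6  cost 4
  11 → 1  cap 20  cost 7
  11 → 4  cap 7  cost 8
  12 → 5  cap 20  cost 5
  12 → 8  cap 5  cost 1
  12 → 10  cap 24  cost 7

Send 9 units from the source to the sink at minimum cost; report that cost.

Minimum cost for 9 units: 121

shortest-cost path #1: 11→4→9 push 7 @ unit cost 13 (adds 91)
shortest-cost path #2: 11→1→7→2→9 push 2 @ unit cost 15 (adds 30)
total cost = 121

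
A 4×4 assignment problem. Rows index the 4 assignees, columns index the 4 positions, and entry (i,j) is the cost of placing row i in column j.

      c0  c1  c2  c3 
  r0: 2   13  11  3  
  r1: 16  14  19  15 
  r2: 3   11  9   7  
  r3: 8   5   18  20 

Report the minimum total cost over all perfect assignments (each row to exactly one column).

optimal assignment: row0→col3 (cost 3), row1→col2 (cost 19), row2→col0 (cost 3), row3→col1 (cost 5)
total = 3 + 19 + 3 + 5 = 30

Minimum assignment cost: 30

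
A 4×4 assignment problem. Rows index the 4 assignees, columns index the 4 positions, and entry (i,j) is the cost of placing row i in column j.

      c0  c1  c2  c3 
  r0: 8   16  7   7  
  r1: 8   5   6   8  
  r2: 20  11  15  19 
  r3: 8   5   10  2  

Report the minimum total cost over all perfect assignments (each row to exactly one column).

optimal assignment: row0→col0 (cost 8), row1→col2 (cost 6), row2→col1 (cost 11), row3→col3 (cost 2)
total = 8 + 6 + 11 + 2 = 27

Minimum assignment cost: 27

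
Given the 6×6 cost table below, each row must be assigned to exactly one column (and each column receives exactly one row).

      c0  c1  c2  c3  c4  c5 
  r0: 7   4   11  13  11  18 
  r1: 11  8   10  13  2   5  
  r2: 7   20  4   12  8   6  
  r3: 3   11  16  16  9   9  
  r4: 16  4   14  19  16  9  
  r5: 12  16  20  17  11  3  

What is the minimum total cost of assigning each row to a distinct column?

Minimum assignment cost: 29

optimal assignment: row0→col3 (cost 13), row1→col4 (cost 2), row2→col2 (cost 4), row3→col0 (cost 3), row4→col1 (cost 4), row5→col5 (cost 3)
total = 13 + 2 + 4 + 3 + 4 + 3 = 29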